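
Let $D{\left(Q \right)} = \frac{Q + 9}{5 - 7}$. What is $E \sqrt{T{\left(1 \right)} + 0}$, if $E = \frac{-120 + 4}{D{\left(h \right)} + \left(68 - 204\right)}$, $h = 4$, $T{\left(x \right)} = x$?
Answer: $\frac{232}{285} \approx 0.81404$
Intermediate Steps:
$D{\left(Q \right)} = - \frac{9}{2} - \frac{Q}{2}$ ($D{\left(Q \right)} = \frac{9 + Q}{-2} = \left(9 + Q\right) \left(- \frac{1}{2}\right) = - \frac{9}{2} - \frac{Q}{2}$)
$E = \frac{232}{285}$ ($E = \frac{-120 + 4}{\left(- \frac{9}{2} - 2\right) + \left(68 - 204\right)} = - \frac{116}{\left(- \frac{9}{2} - 2\right) - 136} = - \frac{116}{- \frac{13}{2} - 136} = - \frac{116}{- \frac{285}{2}} = \left(-116\right) \left(- \frac{2}{285}\right) = \frac{232}{285} \approx 0.81404$)
$E \sqrt{T{\left(1 \right)} + 0} = \frac{232 \sqrt{1 + 0}}{285} = \frac{232 \sqrt{1}}{285} = \frac{232}{285} \cdot 1 = \frac{232}{285}$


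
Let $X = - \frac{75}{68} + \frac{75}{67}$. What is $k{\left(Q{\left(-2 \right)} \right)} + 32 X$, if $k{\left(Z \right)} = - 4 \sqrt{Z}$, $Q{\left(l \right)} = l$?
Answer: $\frac{600}{1139} - 4 i \sqrt{2} \approx 0.52678 - 5.6569 i$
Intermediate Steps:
$X = \frac{75}{4556}$ ($X = \left(-75\right) \frac{1}{68} + 75 \cdot \frac{1}{67} = - \frac{75}{68} + \frac{75}{67} = \frac{75}{4556} \approx 0.016462$)
$k{\left(Q{\left(-2 \right)} \right)} + 32 X = - 4 \sqrt{-2} + 32 \cdot \frac{75}{4556} = - 4 i \sqrt{2} + \frac{600}{1139} = \frac{600}{1139} - 4 i \sqrt{2}$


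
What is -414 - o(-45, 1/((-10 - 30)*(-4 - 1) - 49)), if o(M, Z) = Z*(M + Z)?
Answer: -9432820/22801 ≈ -413.70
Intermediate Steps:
-414 - o(-45, 1/((-10 - 30)*(-4 - 1) - 49)) = -414 - (-45 + 1/((-10 - 30)*(-4 - 1) - 49))/((-10 - 30)*(-4 - 1) - 49) = -414 - (-45 + 1/(-40*(-5) - 49))/(-40*(-5) - 49) = -414 - (-45 + 1/(200 - 49))/(200 - 49) = -414 - (-45 + 1/151)/151 = -414 - (-6794)/(151*151) = -414 - 1*(-6794/22801) = -414 + 6794/22801 = -9432820/22801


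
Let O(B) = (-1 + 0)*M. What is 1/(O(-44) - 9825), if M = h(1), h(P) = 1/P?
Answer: -1/9826 ≈ -0.00010177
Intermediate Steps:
h(P) = 1/P
M = 1 (M = 1/1 = 1)
O(B) = -1 (O(B) = (-1 + 0)*1 = -1*1 = -1)
1/(O(-44) - 9825) = 1/(-1 - 9825) = 1/(-9826) = -1/9826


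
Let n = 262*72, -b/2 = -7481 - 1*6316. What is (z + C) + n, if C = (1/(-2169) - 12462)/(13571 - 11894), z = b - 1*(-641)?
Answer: 171291484808/3637413 ≈ 47092.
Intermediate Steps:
b = 27594 (b = -2*(-7481 - 1*6316) = -2*(-7481 - 6316) = -2*(-13797) = 27594)
z = 28235 (z = 27594 - 1*(-641) = 27594 + 641 = 28235)
C = -27030079/3637413 (C = (-1/2169 - 12462)/1677 = -27030079/2169*1/1677 = -27030079/3637413 ≈ -7.4311)
n = 18864
(z + C) + n = (28235 - 27030079/3637413) + 18864 = 102675325976/3637413 + 18864 = 171291484808/3637413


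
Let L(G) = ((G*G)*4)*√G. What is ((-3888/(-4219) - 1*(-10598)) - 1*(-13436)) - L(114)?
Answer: 101403334/4219 - 51984*√114 ≈ -5.3100e+5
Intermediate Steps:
L(G) = 4*G^(5/2) (L(G) = (G²*4)*√G = (4*G²)*√G = 4*G^(5/2))
((-3888/(-4219) - 1*(-10598)) - 1*(-13436)) - L(114) = ((-3888/(-4219) - 1*(-10598)) - 1*(-13436)) - 4*114^(5/2) = ((-3888*(-1/4219) + 10598) + 13436) - 4*12996*√114 = ((3888/4219 + 10598) + 13436) - 51984*√114 = (44716850/4219 + 13436) - 51984*√114 = 101403334/4219 - 51984*√114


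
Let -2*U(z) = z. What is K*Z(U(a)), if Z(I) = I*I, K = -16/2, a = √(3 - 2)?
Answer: -2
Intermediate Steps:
a = 1 (a = √1 = 1)
U(z) = -z/2
K = -8 (K = -16*½ = -8)
Z(I) = I²
K*Z(U(a)) = -8*(-½*1)² = -8*(-½)² = -8*¼ = -2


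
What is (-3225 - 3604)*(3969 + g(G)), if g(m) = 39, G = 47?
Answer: -27370632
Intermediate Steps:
(-3225 - 3604)*(3969 + g(G)) = (-3225 - 3604)*(3969 + 39) = -6829*4008 = -27370632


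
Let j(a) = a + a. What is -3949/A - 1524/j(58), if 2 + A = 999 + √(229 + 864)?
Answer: -492478433/28794564 + 3949*√1093/992916 ≈ -16.972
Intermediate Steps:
j(a) = 2*a
A = 997 + √1093 (A = -2 + (999 + √(229 + 864)) = -2 + (999 + √1093) = 997 + √1093 ≈ 1030.1)
-3949/A - 1524/j(58) = -3949/(997 + √1093) - 1524/(2*58) = -3949/(997 + √1093) - 1524/116 = -3949/(997 + √1093) - 1524*1/116 = -3949/(997 + √1093) - 381/29 = -381/29 - 3949/(997 + √1093)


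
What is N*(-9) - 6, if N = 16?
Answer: -150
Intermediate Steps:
N*(-9) - 6 = 16*(-9) - 6 = -144 - 6 = -150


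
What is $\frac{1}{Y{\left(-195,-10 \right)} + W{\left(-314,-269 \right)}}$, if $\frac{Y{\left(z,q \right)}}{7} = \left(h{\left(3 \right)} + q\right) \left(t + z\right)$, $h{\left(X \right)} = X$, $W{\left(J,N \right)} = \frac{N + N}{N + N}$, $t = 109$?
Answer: $\frac{1}{4215} \approx 0.00023725$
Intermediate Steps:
$W{\left(J,N \right)} = 1$ ($W{\left(J,N \right)} = \frac{2 N}{2 N} = 2 N \frac{1}{2 N} = 1$)
$Y{\left(z,q \right)} = 7 \left(3 + q\right) \left(109 + z\right)$
$\frac{1}{Y{\left(-195,-10 \right)} + W{\left(-314,-269 \right)}} = \frac{1}{\left(2289 + 21 \left(-195\right) + 763 \left(-10\right) + 7 \left(-10\right) \left(-195\right)\right) + 1} = \frac{1}{\left(2289 - 4095 - 7630 + 13650\right) + 1} = \frac{1}{4214 + 1} = \frac{1}{4215}$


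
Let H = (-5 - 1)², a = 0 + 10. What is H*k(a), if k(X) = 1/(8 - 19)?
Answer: -36/11 ≈ -3.2727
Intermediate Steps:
a = 10
k(X) = -1/11 (k(X) = 1/(-11) = -1/11)
H = 36 (H = (-6)² = 36)
H*k(a) = 36*(-1/11) = -36/11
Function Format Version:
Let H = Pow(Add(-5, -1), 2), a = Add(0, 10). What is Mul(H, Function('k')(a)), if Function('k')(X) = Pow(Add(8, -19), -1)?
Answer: Rational(-36, 11) ≈ -3.2727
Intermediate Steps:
a = 10
Function('k')(X) = Rational(-1, 11) (Function('k')(X) = Pow(-11, -1) = Rational(-1, 11))
H = 36 (H = Pow(-6, 2) = 36)
Mul(H, Function('k')(a)) = Mul(36, Rational(-1, 11)) = Rational(-36, 11)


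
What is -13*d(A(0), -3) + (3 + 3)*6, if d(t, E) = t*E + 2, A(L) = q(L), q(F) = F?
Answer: 10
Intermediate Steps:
A(L) = L
d(t, E) = 2 + E*t (d(t, E) = E*t + 2 = 2 + E*t)
-13*d(A(0), -3) + (3 + 3)*6 = -13*(2 - 3*0) + (3 + 3)*6 = -13*(2 + 0) + 6*6 = -13*2 + 36 = -26 + 36 = 10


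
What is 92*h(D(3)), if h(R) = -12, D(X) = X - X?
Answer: -1104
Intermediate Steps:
D(X) = 0
92*h(D(3)) = 92*(-12) = -1104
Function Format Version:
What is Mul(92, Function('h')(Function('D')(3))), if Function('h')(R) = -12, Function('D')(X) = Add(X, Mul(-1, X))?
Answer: -1104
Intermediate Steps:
Function('D')(X) = 0
Mul(92, Function('h')(Function('D')(3))) = Mul(92, -12) = -1104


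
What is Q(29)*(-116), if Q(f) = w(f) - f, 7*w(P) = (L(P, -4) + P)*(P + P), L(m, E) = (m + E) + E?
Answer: -312852/7 ≈ -44693.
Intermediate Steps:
L(m, E) = m + 2*E (L(m, E) = (E + m) + E = m + 2*E)
w(P) = 2*P*(-8 + 2*P)/7 (w(P) = (((P + 2*(-4)) + P)*(P + P))/7 = (((P - 8) + P)*(2*P))/7 = (((-8 + P) + P)*(2*P))/7 = ((-8 + 2*P)*(2*P))/7 = (2*P*(-8 + 2*P))/7 = 2*P*(-8 + 2*P)/7)
Q(f) = -f + 4*f*(-4 + f)/7 (Q(f) = 4*f*(-4 + f)/7 - f = -f + 4*f*(-4 + f)/7)
Q(29)*(-116) = ((⅐)*29*(-23 + 4*29))*(-116) = ((⅐)*29*(-23 + 116))*(-116) = ((⅐)*29*93)*(-116) = (2697/7)*(-116) = -312852/7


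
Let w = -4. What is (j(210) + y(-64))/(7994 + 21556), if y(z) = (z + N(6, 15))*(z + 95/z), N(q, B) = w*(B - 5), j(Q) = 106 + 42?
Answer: 55667/236400 ≈ 0.23548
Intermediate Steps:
j(Q) = 148
N(q, B) = 20 - 4*B (N(q, B) = -4*(B - 5) = -4*(-5 + B) = 20 - 4*B)
y(z) = (-40 + z)*(z + 95/z) (y(z) = (z + (20 - 4*15))*(z + 95/z) = (z + (20 - 60))*(z + 95/z) = (z - 40)*(z + 95/z) = (-40 + z)*(z + 95/z))
(j(210) + y(-64))/(7994 + 21556) = (148 + (95 + (-64)**2 - 3800/(-64) - 40*(-64)))/(7994 + 21556) = (148 + (95 + 4096 - 3800*(-1/64) + 2560))/29550 = (148 + (95 + 4096 + 475/8 + 2560))*(1/29550) = (148 + 54483/8)*(1/29550) = (55667/8)*(1/29550) = 55667/236400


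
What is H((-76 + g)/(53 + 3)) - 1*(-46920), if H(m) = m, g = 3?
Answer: 2627447/56 ≈ 46919.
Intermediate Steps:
H((-76 + g)/(53 + 3)) - 1*(-46920) = (-76 + 3)/(53 + 3) - 1*(-46920) = -73/56 + 46920 = 2627447/56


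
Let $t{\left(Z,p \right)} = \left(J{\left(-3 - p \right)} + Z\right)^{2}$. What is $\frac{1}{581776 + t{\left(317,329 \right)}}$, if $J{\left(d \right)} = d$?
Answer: $\frac{1}{582001} \approx 1.7182 \cdot 10^{-6}$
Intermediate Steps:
$t{\left(Z,p \right)} = \left(-3 + Z - p\right)^{2}$ ($t{\left(Z,p \right)} = \left(\left(-3 - p\right) + Z\right)^{2} = \left(-3 + Z - p\right)^{2}$)
$\frac{1}{581776 + t{\left(317,329 \right)}} = \frac{1}{581776 + \left(3 + 329 - 317\right)^{2}} = \frac{1}{581776 + 15^{2}} = \frac{1}{581776 + 225} = \frac{1}{582001}$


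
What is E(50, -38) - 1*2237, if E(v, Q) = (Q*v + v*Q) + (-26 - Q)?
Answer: -6025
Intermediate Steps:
E(v, Q) = -26 - Q + 2*Q*v (E(v, Q) = (Q*v + Q*v) + (-26 - Q) = 2*Q*v + (-26 - Q) = -26 - Q + 2*Q*v)
E(50, -38) - 1*2237 = (-26 - 1*(-38) + 2*(-38)*50) - 1*2237 = (-26 + 38 - 3800) - 2237 = -3788 - 2237 = -6025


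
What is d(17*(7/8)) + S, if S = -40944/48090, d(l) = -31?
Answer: -255289/8015 ≈ -31.851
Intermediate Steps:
S = -6824/8015 (S = -40944*1/48090 = -6824/8015 ≈ -0.85140)
d(17*(7/8)) + S = -31 - 6824/8015 = -255289/8015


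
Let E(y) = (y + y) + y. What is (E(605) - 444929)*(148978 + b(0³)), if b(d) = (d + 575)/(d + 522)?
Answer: -17229843380687/261 ≈ -6.6015e+10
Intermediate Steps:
b(d) = (575 + d)/(522 + d)
E(y) = 3*y (E(y) = 2*y + y = 3*y)
(E(605) - 444929)*(148978 + b(0³)) = (3*605 - 444929)*(148978 + (575 + 0³)/(522 + 0³)) = (1815 - 444929)*(148978 + (575 + 0)/(522 + 0)) = -443114*(148978 + 575/522) = -443114*77767091/522 = -17229843380687/261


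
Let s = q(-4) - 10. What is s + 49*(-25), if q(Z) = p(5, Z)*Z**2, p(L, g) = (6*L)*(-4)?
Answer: -3155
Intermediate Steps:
p(L, g) = -24*L
q(Z) = -120*Z**2 (q(Z) = (-24*5)*Z**2 = -120*Z**2)
s = -1930 (s = -120*(-4)**2 - 10 = -120*16 - 10 = -1920 - 10 = -1930)
s + 49*(-25) = -1930 + 49*(-25) = -1930 - 1225 = -3155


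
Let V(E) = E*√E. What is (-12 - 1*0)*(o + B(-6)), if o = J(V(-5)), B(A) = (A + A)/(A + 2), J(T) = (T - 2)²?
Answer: 1416 - 240*I*√5 ≈ 1416.0 - 536.66*I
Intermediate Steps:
V(E) = E^(3/2)
J(T) = (-2 + T)²
B(A) = 2*A/(2 + A) (B(A) = (2*A)/(2 + A) = 2*A/(2 + A))
o = (-2 - 5*I*√5)² (o = (-2 + (-5)^(3/2))² = (-2 - 5*I*√5)² ≈ -121.0 + 44.721*I)
(-12 - 1*0)*(o + B(-6)) = (-12 - 1*0)*((-121 + 20*I*√5) + 2*(-6)/(2 - 6)) = (-12 + 0)*((-121 + 20*I*√5) + 2*(-6)/(-4)) = -12*((-121 + 20*I*√5) + 2*(-6)*(-¼)) = -12*((-121 + 20*I*√5) + 3) = -12*(-118 + 20*I*√5) = 1416 - 240*I*√5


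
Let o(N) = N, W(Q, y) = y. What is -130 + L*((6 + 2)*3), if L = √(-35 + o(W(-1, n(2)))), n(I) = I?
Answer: -130 + 24*I*√33 ≈ -130.0 + 137.87*I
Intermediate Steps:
L = I*√33 (L = √(-35 + 2) = √(-33) = I*√33 ≈ 5.7446*I)
-130 + L*((6 + 2)*3) = -130 + (I*√33)*((6 + 2)*3) = -130 + (I*√33)*(8*3) = -130 + (I*√33)*24 = -130 + 24*I*√33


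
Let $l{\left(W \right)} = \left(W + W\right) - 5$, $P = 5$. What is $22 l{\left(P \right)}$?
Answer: $110$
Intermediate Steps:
$l{\left(W \right)} = -5 + 2 W$ ($l{\left(W \right)} = 2 W - 5 = -5 + 2 W$)
$22 l{\left(P \right)} = 22 \left(-5 + 2 \cdot 5\right) = 22 \left(-5 + 10\right) = 22 \cdot 5 = 110$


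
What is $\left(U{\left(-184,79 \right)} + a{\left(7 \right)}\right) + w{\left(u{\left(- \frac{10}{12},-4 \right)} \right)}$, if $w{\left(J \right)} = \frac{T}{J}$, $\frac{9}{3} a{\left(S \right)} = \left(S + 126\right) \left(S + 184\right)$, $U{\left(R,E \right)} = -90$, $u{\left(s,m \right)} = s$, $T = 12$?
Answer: $\frac{125449}{15} \approx 8363.3$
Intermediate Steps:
$a{\left(S \right)} = \frac{\left(126 + S\right) \left(184 + S\right)}{3}$ ($a{\left(S \right)} = \frac{\left(S + 126\right) \left(S + 184\right)}{3} = \frac{\left(126 + S\right) \left(184 + S\right)}{3}$)
$w{\left(J \right)} = \frac{12}{J}$
$\left(U{\left(-184,79 \right)} + a{\left(7 \right)}\right) + w{\left(u{\left(- \frac{10}{12},-4 \right)} \right)} = \left(-90 + \left(7728 + \frac{7^{2}}{3} + \frac{310}{3} \cdot 7\right)\right) + \frac{12}{\left(-10\right) \frac{1}{12}} = \left(-90 + \left(7728 + \frac{1}{3} \cdot 49 + \frac{2170}{3}\right)\right) + \frac{12}{\left(-10\right) \frac{1}{12}} = \left(-90 + \left(7728 + \frac{49}{3} + \frac{2170}{3}\right)\right) + \frac{12}{- \frac{5}{6}} = \left(-90 + \frac{25403}{3}\right) + 12 \left(- \frac{6}{5}\right) = \frac{25133}{3} - \frac{72}{5} = \frac{125449}{15}$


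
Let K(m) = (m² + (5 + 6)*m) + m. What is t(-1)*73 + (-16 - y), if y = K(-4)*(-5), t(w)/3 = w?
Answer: -395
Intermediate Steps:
t(w) = 3*w
K(m) = m² + 12*m (K(m) = (m² + 11*m) + m = m² + 12*m)
y = 160 (y = -4*(12 - 4)*(-5) = -4*8*(-5) = -32*(-5) = 160)
t(-1)*73 + (-16 - y) = (3*(-1))*73 + (-16 - 1*160) = -3*73 + (-16 - 160) = -219 - 176 = -395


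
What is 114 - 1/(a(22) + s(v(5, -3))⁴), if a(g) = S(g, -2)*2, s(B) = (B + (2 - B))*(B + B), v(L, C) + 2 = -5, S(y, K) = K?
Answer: 70070327/614652 ≈ 114.00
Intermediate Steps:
v(L, C) = -7 (v(L, C) = -2 - 5 = -7)
s(B) = 4*B (s(B) = 2*(2*B) = 4*B)
a(g) = -4 (a(g) = -2*2 = -4)
114 - 1/(a(22) + s(v(5, -3))⁴) = 114 - 1/(-4 + (4*(-7))⁴) = 114 - 1/(-4 + (-28)⁴) = 114 - 1/(-4 + 614656) = 114 - 1/614652 = 70070327/614652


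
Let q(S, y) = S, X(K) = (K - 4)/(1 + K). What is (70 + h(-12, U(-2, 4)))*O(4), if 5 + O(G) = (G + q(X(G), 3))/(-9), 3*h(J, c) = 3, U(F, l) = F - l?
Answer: -3479/9 ≈ -386.56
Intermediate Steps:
h(J, c) = 1 (h(J, c) = (⅓)*3 = 1)
X(K) = (-4 + K)/(1 + K)
O(G) = -5 - G/9 - (-4 + G)/(9*(1 + G)) (O(G) = -5 + (G + (-4 + G)/(1 + G))/(-9) = -5 - (G + (-4 + G)/(1 + G))/9 = -5 + (-G/9 - (-4 + G)/(9*(1 + G))) = -5 - G/9 - (-4 + G)/(9*(1 + G)))
(70 + h(-12, U(-2, 4)))*O(4) = (70 + 1)*((-41 - 1*4² - 47*4)/(9*(1 + 4))) = 71*((⅑)*(-41 - 1*16 - 188)/5) = 71*((⅑)*(⅕)*(-41 - 16 - 188)) = 71*((⅑)*(⅕)*(-245)) = 71*(-49/9) = -3479/9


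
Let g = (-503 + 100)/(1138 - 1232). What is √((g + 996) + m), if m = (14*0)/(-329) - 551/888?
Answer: √435328297494/20868 ≈ 31.617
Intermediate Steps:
m = -551/888 (m = 0*(-1/329) - 551*1/888 = 0 - 551/888 = -551/888 ≈ -0.62050)
g = 403/94 (g = -403/(-94) = -403*(-1/94) = 403/94 ≈ 4.2872)
√((g + 996) + m) = √((403/94 + 996) - 551/888) = √(94027/94 - 551/888) = √(41722091/41736) = √435328297494/20868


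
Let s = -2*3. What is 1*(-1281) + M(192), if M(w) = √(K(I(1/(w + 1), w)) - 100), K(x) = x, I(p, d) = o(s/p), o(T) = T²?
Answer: -1281 + 8*√20951 ≈ -123.04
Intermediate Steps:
s = -6
I(p, d) = 36/p² (I(p, d) = (-6/p)² = 36/p²)
M(w) = √(-100 + 36*(1 + w)²) (M(w) = √(36/(1/(w + 1))² - 100) = √(36/(1/(1 + w))² - 100) = √(36*(1 + w)² - 100) = √(-100 + 36*(1 + w)²))
1*(-1281) + M(192) = 1*(-1281) + 2*√(-25 + 9*(1 + 192)²) = -1281 + 2*√(-25 + 9*193²) = -1281 + 2*√(-25 + 9*37249) = -1281 + 2*√(-25 + 335241) = -1281 + 2*√335216 = -1281 + 2*(4*√20951) = -1281 + 8*√20951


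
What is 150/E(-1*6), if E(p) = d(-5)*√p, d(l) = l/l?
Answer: -25*I*√6 ≈ -61.237*I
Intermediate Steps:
d(l) = 1
E(p) = √p (E(p) = 1*√p = √p)
150/E(-1*6) = 150/(√(-1*6)) = 150/(√(-6)) = 150/((I*√6)) = 150*(-I*√6/6) = -25*I*√6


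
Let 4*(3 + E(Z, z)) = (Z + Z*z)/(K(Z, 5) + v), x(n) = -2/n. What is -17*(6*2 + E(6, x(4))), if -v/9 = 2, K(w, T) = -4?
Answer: -13413/88 ≈ -152.42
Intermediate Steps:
v = -18 (v = -9*2 = -18)
E(Z, z) = -3 - Z/88 - Z*z/88 (E(Z, z) = -3 + ((Z + Z*z)/(-4 - 18))/4 = -3 + ((Z + Z*z)/(-22))/4 = -3 + ((Z + Z*z)*(-1/22))/4 = -3 + (-Z/22 - Z*z/22)/4 = -3 + (-Z/88 - Z*z/88) = -3 - Z/88 - Z*z/88)
-17*(6*2 + E(6, x(4))) = -17*(6*2 + (-3 - 1/88*6 - 1/88*6*(-2/4))) = -17*(12 + (-3 - 3/44 - 1/88*6*(-2*1/4))) = -17*(12 + (-3 - 3/44 - 1/88*6*(-1/2))) = -17*(12 + (-3 - 3/44 + 3/88)) = -17*(12 - 267/88) = -17*789/88 = -13413/88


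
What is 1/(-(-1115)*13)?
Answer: 1/14495 ≈ 6.8989e-5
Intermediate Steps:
1/(-(-1115)*13) = 1/(-1115*(-13)) = 1/14495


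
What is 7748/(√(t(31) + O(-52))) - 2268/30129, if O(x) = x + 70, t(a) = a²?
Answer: -756/10043 + 7748*√979/979 ≈ 247.55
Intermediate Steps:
O(x) = 70 + x
7748/(√(t(31) + O(-52))) - 2268/30129 = 7748/(√(31² + (70 - 52))) - 2268/30129 = 7748/(√(961 + 18)) - 2268*1/30129 = 7748/(√979) - 756/10043 = 7748*(√979/979) - 756/10043 = 7748*√979/979 - 756/10043 = -756/10043 + 7748*√979/979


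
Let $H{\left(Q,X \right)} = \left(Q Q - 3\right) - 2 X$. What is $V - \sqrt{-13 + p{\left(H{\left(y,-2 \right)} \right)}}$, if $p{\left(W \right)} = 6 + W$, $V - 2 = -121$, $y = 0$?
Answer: $-119 - i \sqrt{6} \approx -119.0 - 2.4495 i$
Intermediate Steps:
$V = -119$ ($V = 2 - 121 = -119$)
$H{\left(Q,X \right)} = -3 + Q^{2} - 2 X$ ($H{\left(Q,X \right)} = \left(Q^{2} - 3\right) - 2 X = \left(-3 + Q^{2}\right) - 2 X = -3 + Q^{2} - 2 X$)
$V - \sqrt{-13 + p{\left(H{\left(y,-2 \right)} \right)}} = -119 - \sqrt{-13 + \left(6 - \left(-1 + 0\right)\right)} = -119 - \sqrt{-13 + \left(6 + \left(-3 + 0 + 4\right)\right)} = -119 - \sqrt{-13 + \left(6 + 1\right)} = -119 - \sqrt{-13 + 7} = -119 - \sqrt{-6} = -119 - i \sqrt{6}$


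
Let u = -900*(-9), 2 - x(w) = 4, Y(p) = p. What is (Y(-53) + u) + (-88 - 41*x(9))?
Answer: 8041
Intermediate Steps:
x(w) = -2 (x(w) = 2 - 1*4 = 2 - 4 = -2)
u = 8100
(Y(-53) + u) + (-88 - 41*x(9)) = (-53 + 8100) + (-88 - 41*(-2)) = 8047 + (-88 + 82) = 8047 - 6 = 8041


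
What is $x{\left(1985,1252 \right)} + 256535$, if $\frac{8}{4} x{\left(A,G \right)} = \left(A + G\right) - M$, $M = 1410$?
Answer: $\frac{514897}{2} \approx 2.5745 \cdot 10^{5}$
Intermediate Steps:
$x{\left(A,G \right)} = -705 + \frac{A}{2} + \frac{G}{2}$ ($x{\left(A,G \right)} = \frac{\left(A + G\right) - 1410}{2} = \frac{-1410 + A + G}{2} = -705 + \frac{A}{2} + \frac{G}{2}$)
$x{\left(1985,1252 \right)} + 256535 = \left(-705 + \frac{1}{2} \cdot 1985 + \frac{1}{2} \cdot 1252\right) + 256535 = \left(-705 + \frac{1985}{2} + 626\right) + 256535 = \frac{1827}{2} + 256535 = \frac{514897}{2}$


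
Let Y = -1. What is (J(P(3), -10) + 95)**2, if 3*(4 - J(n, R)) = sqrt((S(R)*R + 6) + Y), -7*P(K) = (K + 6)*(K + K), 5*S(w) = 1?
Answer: (297 - sqrt(3))**2/9 ≈ 9687.0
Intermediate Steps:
S(w) = 1/5 (S(w) = (1/5)*1 = 1/5)
P(K) = -2*K*(6 + K)/7 (P(K) = -(K + 6)*(K + K)/7 = -(6 + K)*2*K/7 = -2*K*(6 + K)/7)
J(n, R) = 4 - sqrt(5 + R/5)/3 (J(n, R) = 4 - sqrt((R/5 + 6) - 1)/3 = 4 - sqrt((6 + R/5) - 1)/3 = 4 - sqrt(5 + R/5)/3)
(J(P(3), -10) + 95)**2 = ((4 - sqrt(125 + 5*(-10))/15) + 95)**2 = ((4 - sqrt(125 - 50)/15) + 95)**2 = ((4 - sqrt(3)/3) + 95)**2 = (99 - sqrt(3)/3)**2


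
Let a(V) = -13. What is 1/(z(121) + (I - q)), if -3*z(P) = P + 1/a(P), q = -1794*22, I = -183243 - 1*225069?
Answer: -13/4795496 ≈ -2.7109e-6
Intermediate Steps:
I = -408312 (I = -183243 - 225069 = -408312)
q = -39468
z(P) = 1/39 - P/3 (z(P) = -(P + 1/(-13))/3 = -(P - 1/13)/3 = -(-1/13 + P)/3 = 1/39 - P/3)
1/(z(121) + (I - q)) = 1/((1/39 - ⅓*121) + (-408312 - 1*(-39468))) = 1/((1/39 - 121/3) + (-408312 + 39468)) = 1/(-524/13 - 368844) = 1/(-4795496/13) = -13/4795496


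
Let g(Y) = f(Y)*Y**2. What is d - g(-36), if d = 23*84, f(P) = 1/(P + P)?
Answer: 1950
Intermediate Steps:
f(P) = 1/(2*P)
d = 1932
g(Y) = Y/2 (g(Y) = (1/(2*Y))*Y**2 = Y/2)
d - g(-36) = 1932 - (-36)/2 = 1932 - 1*(-18) = 1932 + 18 = 1950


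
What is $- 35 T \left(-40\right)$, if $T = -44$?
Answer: $-61600$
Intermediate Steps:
$- 35 T \left(-40\right) = \left(-35\right) \left(-44\right) \left(-40\right) = 1540 \left(-40\right) = -61600$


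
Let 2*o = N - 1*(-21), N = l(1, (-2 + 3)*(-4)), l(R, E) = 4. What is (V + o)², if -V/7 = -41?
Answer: 358801/4 ≈ 89700.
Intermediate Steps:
V = 287 (V = -7*(-41) = 287)
N = 4
o = 25/2 (o = (4 - 1*(-21))/2 = (4 + 21)/2 = (½)*25 = 25/2 ≈ 12.500)
(V + o)² = (287 + 25/2)² = (599/2)² = 358801/4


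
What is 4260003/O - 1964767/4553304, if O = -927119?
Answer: -3031237359455/603064950168 ≈ -5.0264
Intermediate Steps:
4260003/O - 1964767/4553304 = 4260003/(-927119) - 1964767/4553304 = 4260003*(-1/927119) - 1964767*1/4553304 = -4260003/927119 - 280681/650472 = -3031237359455/603064950168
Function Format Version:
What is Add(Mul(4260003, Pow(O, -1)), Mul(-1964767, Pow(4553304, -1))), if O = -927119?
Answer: Rational(-3031237359455, 603064950168) ≈ -5.0264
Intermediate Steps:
Add(Mul(4260003, Pow(O, -1)), Mul(-1964767, Pow(4553304, -1))) = Add(Mul(4260003, Pow(-927119, -1)), Mul(-1964767, Pow(4553304, -1))) = Add(Mul(4260003, Rational(-1, 927119)), Mul(-1964767, Rational(1, 4553304))) = Add(Rational(-4260003, 927119), Rational(-280681, 650472)) = Rational(-3031237359455, 603064950168)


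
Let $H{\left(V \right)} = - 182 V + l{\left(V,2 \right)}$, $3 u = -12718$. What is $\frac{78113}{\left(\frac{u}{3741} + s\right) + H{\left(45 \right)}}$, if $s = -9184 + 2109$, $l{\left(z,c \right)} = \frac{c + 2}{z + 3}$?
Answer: $- \frac{3506648796}{685323511} \approx -5.1168$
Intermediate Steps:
$u = - \frac{12718}{3}$ ($u = \frac{1}{3} \left(-12718\right) = - \frac{12718}{3} \approx -4239.3$)
$l{\left(z,c \right)} = \frac{2 + c}{3 + z}$
$H{\left(V \right)} = - 182 V + \frac{4}{3 + V}$ ($H{\left(V \right)} = - 182 V + \frac{2 + 2}{3 + V} = - 182 V + \frac{1}{3 + V} 4 = - 182 V + \frac{4}{3 + V}$)
$s = -7075$
$\frac{78113}{\left(\frac{u}{3741} + s\right) + H{\left(45 \right)}} = \frac{78113}{\left(- \frac{12718}{3 \cdot 3741} - 7075\right) + \frac{2 \left(2 - 4095 \left(3 + 45\right)\right)}{3 + 45}} = \frac{78113}{\left(\left(- \frac{12718}{3}\right) \frac{1}{3741} - 7075\right) + \frac{2 \left(2 - 4095 \cdot 48\right)}{48}} = \frac{78113}{\left(- \frac{12718}{11223} - 7075\right) + 2 \cdot \frac{1}{48} \left(2 - 196560\right)} = \frac{78113}{- \frac{79415443}{11223} + 2 \cdot \frac{1}{48} \left(-196558\right)} = \frac{78113}{- \frac{79415443}{11223} - \frac{98279}{12}} = \frac{78113}{- \frac{685323511}{44892}} = 78113 \left(- \frac{44892}{685323511}\right) = - \frac{3506648796}{685323511}$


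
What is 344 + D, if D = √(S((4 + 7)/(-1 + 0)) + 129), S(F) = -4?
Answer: 344 + 5*√5 ≈ 355.18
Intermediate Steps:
D = 5*√5 (D = √(-4 + 129) = √125 = 5*√5 ≈ 11.180)
344 + D = 344 + 5*√5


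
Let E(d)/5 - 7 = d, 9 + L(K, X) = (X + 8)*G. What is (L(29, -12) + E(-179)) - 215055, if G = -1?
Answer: -215920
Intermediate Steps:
L(K, X) = -17 - X (L(K, X) = -9 + (X + 8)*(-1) = -9 + (8 + X)*(-1) = -9 + (-8 - X) = -17 - X)
E(d) = 35 + 5*d
(L(29, -12) + E(-179)) - 215055 = ((-17 - 1*(-12)) + (35 + 5*(-179))) - 215055 = ((-17 + 12) + (35 - 895)) - 215055 = (-5 - 860) - 215055 = -865 - 215055 = -215920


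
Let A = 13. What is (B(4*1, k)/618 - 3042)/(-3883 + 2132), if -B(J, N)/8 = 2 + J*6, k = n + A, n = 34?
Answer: 940082/541059 ≈ 1.7375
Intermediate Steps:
k = 47 (k = 34 + 13 = 47)
B(J, N) = -16 - 48*J (B(J, N) = -8*(2 + J*6) = -8*(2 + 6*J) = -16 - 48*J)
(B(4*1, k)/618 - 3042)/(-3883 + 2132) = ((-16 - 192)/618 - 3042)/(-3883 + 2132) = ((-16 - 48*4)*(1/618) - 3042)/(-1751) = ((-16 - 192)*(1/618) - 3042)*(-1/1751) = (-208*1/618 - 3042)*(-1/1751) = (-104/309 - 3042)*(-1/1751) = -940082/309*(-1/1751) = 940082/541059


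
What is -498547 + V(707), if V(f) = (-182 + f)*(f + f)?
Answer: 243803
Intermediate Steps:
V(f) = 2*f*(-182 + f) (V(f) = (-182 + f)*(2*f) = 2*f*(-182 + f))
-498547 + V(707) = -498547 + 2*707*(-182 + 707) = -498547 + 2*707*525 = -498547 + 742350 = 243803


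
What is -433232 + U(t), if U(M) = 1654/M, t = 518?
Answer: -112206261/259 ≈ -4.3323e+5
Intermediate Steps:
-433232 + U(t) = -433232 + 1654/518 = -433232 + 1654*(1/518) = -433232 + 827/259 = -112206261/259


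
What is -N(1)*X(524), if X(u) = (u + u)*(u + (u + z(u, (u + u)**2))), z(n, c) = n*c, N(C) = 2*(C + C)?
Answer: -2412547746048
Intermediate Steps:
N(C) = 4*C (N(C) = 2*(2*C) = 4*C)
z(n, c) = c*n
X(u) = 2*u*(2*u + 4*u**3) (X(u) = (u + u)*(u + (u + (u + u)**2*u)) = (2*u)*(u + (u + (2*u)**2*u)) = (2*u)*(u + (u + (4*u**2)*u)) = (2*u)*(u + (u + 4*u**3)) = (2*u)*(2*u + 4*u**3) = 2*u*(2*u + 4*u**3))
-N(1)*X(524) = -4*1*524**2*(4 + 8*524**2) = -4*274576*(4 + 8*274576) = -4*274576*(4 + 2196608) = -4*274576*2196612 = -4*603136936512 = -1*2412547746048 = -2412547746048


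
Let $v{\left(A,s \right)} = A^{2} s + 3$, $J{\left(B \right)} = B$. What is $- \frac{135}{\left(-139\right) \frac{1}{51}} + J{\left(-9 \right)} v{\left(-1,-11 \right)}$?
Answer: $\frac{16893}{139} \approx 121.53$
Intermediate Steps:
$v{\left(A,s \right)} = 3 + s A^{2}$ ($v{\left(A,s \right)} = s A^{2} + 3 = 3 + s A^{2}$)
$- \frac{135}{\left(-139\right) \frac{1}{51}} + J{\left(-9 \right)} v{\left(-1,-11 \right)} = - \frac{135}{\left(-139\right) \frac{1}{51}} - 9 \left(3 - 11 \left(-1\right)^{2}\right) = - \frac{135}{\left(-139\right) \frac{1}{51}} - 9 \left(3 - 11\right) = - \frac{135}{- \frac{139}{51}} - 9 \left(3 - 11\right) = \left(-135\right) \left(- \frac{51}{139}\right) - -72 = \frac{6885}{139} + 72 = \frac{16893}{139}$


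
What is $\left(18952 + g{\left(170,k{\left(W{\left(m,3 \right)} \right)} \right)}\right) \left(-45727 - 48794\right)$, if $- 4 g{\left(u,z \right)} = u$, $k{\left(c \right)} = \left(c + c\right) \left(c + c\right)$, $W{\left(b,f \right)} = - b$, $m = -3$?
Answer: $- \frac{3574689699}{2} \approx -1.7873 \cdot 10^{9}$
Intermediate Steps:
$k{\left(c \right)} = 4 c^{2}$ ($k{\left(c \right)} = 2 c 2 c = 4 c^{2}$)
$g{\left(u,z \right)} = - \frac{u}{4}$
$\left(18952 + g{\left(170,k{\left(W{\left(m,3 \right)} \right)} \right)}\right) \left(-45727 - 48794\right) = \left(18952 - \frac{85}{2}\right) \left(-45727 - 48794\right) = \left(18952 - \frac{85}{2}\right) \left(-94521\right) = \frac{37819}{2} \left(-94521\right) = - \frac{3574689699}{2}$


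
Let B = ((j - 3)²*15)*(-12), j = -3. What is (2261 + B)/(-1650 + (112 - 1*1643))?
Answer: 4219/3181 ≈ 1.3263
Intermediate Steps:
B = -6480 (B = ((-3 - 3)²*15)*(-12) = ((-6)²*15)*(-12) = (36*15)*(-12) = 540*(-12) = -6480)
(2261 + B)/(-1650 + (112 - 1*1643)) = (2261 - 6480)/(-1650 + (112 - 1*1643)) = -4219/(-1650 + (112 - 1643)) = -4219/(-1650 - 1531) = -4219/(-3181) = -4219*(-1/3181) = 4219/3181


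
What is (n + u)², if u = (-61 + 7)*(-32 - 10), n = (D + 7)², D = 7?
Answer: 6071296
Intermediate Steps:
n = 196 (n = (7 + 7)² = 14² = 196)
u = 2268 (u = -54*(-42) = 2268)
(n + u)² = (196 + 2268)² = 2464² = 6071296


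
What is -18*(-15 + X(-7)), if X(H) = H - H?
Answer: 270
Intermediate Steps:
X(H) = 0
-18*(-15 + X(-7)) = -18*(-15 + 0) = -18*(-15) = 270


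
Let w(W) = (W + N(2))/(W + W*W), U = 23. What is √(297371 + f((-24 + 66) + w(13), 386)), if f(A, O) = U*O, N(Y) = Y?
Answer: √306249 ≈ 553.40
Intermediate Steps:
w(W) = (2 + W)/(W + W²) (w(W) = (W + 2)/(W + W*W) = (2 + W)/(W + W²))
f(A, O) = 23*O
√(297371 + f((-24 + 66) + w(13), 386)) = √(297371 + 23*386) = √(297371 + 8878) = √306249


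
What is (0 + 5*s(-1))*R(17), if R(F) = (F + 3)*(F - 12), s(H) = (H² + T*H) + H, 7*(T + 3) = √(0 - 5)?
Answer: 1500 - 500*I*√5/7 ≈ 1500.0 - 159.72*I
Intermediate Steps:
T = -3 + I*√5/7 (T = -3 + √(0 - 5)/7 = -3 + √(-5)/7 = -3 + (I*√5)/7 = -3 + I*√5/7 ≈ -3.0 + 0.31944*I)
s(H) = H + H² + H*(-3 + I*√5/7) (s(H) = (H² + (-3 + I*√5/7)*H) + H = (H² + H*(-3 + I*√5/7)) + H = H + H² + H*(-3 + I*√5/7))
R(F) = (-12 + F)*(3 + F) (R(F) = (3 + F)*(-12 + F) = (-12 + F)*(3 + F))
(0 + 5*s(-1))*R(17) = (0 + 5*((⅐)*(-1)*(-14 + 7*(-1) + I*√5)))*(-36 + 17² - 9*17) = (0 + 5*((⅐)*(-1)*(-14 - 7 + I*√5)))*(-36 + 289 - 153) = (0 + 5*((⅐)*(-1)*(-21 + I*√5)))*100 = (0 + 5*(3 - I*√5/7))*100 = (0 + (15 - 5*I*√5/7))*100 = (15 - 5*I*√5/7)*100 = 1500 - 500*I*√5/7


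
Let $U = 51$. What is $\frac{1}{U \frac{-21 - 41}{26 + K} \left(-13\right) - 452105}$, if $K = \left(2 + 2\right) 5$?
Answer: $- \frac{23}{10377862} \approx -2.2163 \cdot 10^{-6}$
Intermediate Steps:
$K = 20$ ($K = 4 \cdot 5 = 20$)
$\frac{1}{U \frac{-21 - 41}{26 + K} \left(-13\right) - 452105} = \frac{1}{51 \frac{-21 - 41}{26 + 20} \left(-13\right) - 452105} = \frac{1}{51 \left(- \frac{62}{46}\right) \left(-13\right) - 452105} = \frac{1}{51 \left(\left(-62\right) \frac{1}{46}\right) \left(-13\right) - 452105} = \frac{1}{51 \left(- \frac{31}{23}\right) \left(-13\right) - 452105} = \frac{1}{\left(- \frac{1581}{23}\right) \left(-13\right) - 452105} = \frac{1}{\frac{20553}{23} - 452105} = \frac{1}{- \frac{10377862}{23}} = - \frac{23}{10377862}$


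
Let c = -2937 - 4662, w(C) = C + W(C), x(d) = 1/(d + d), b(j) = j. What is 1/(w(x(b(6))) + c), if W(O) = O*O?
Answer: -144/1094243 ≈ -0.00013160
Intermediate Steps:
W(O) = O²
x(d) = 1/(2*d)
w(C) = C + C²
c = -7599
1/(w(x(b(6))) + c) = 1/(((½)/6)*(1 + (½)/6) - 7599) = 1/(((½)*(⅙))*(1 + (½)*(⅙)) - 7599) = 1/((1 + 1/12)/12 - 7599) = 1/((1/12)*(13/12) - 7599) = 1/(13/144 - 7599) = 1/(-1094243/144) = -144/1094243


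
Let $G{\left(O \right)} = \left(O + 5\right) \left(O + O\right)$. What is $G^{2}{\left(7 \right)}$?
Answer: $28224$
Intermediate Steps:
$G{\left(O \right)} = 2 O \left(5 + O\right)$ ($G{\left(O \right)} = \left(5 + O\right) 2 O = 2 O \left(5 + O\right)$)
$G^{2}{\left(7 \right)} = \left(2 \cdot 7 \left(5 + 7\right)\right)^{2} = \left(2 \cdot 7 \cdot 12\right)^{2} = 168^{2} = 28224$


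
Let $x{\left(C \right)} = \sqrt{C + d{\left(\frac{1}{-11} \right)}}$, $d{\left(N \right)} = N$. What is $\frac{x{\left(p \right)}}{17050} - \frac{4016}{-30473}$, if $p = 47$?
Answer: $\frac{4016}{30473} + \frac{\sqrt{1419}}{93775} \approx 0.13219$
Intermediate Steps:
$x{\left(C \right)} = \sqrt{- \frac{1}{11} + C}$ ($x{\left(C \right)} = \sqrt{C + \frac{1}{-11}} = \sqrt{C - \frac{1}{11}} = \sqrt{- \frac{1}{11} + C}$)
$\frac{x{\left(p \right)}}{17050} - \frac{4016}{-30473} = \frac{\frac{1}{11} \sqrt{-11 + 121 \cdot 47}}{17050} - \frac{4016}{-30473} = \frac{\sqrt{-11 + 5687}}{11} \cdot \frac{1}{17050} - - \frac{4016}{30473} = \frac{\sqrt{5676}}{11} \cdot \frac{1}{17050} + \frac{4016}{30473} = \frac{2 \sqrt{1419}}{11} \cdot \frac{1}{17050} + \frac{4016}{30473} = \frac{\sqrt{1419}}{93775} + \frac{4016}{30473} = \frac{4016}{30473} + \frac{\sqrt{1419}}{93775}$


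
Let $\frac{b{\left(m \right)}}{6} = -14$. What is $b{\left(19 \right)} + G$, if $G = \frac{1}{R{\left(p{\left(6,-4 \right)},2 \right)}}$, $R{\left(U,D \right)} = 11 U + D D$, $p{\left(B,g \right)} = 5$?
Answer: $- \frac{4955}{59} \approx -83.983$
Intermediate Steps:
$R{\left(U,D \right)} = D^{2} + 11 U$ ($R{\left(U,D \right)} = 11 U + D^{2} = D^{2} + 11 U$)
$b{\left(m \right)} = -84$ ($b{\left(m \right)} = 6 \left(-14\right) = -84$)
$G = \frac{1}{59}$ ($G = \frac{1}{2^{2} + 11 \cdot 5} = \frac{1}{4 + 55} = \frac{1}{59} \approx 0.016949$)
$b{\left(19 \right)} + G = -84 + \frac{1}{59} = - \frac{4955}{59}$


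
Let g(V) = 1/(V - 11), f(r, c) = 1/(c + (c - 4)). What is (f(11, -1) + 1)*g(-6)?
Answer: -5/102 ≈ -0.049020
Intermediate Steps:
f(r, c) = 1/(-4 + 2*c) (f(r, c) = 1/(c + (-4 + c)) = 1/(-4 + 2*c))
g(V) = 1/(-11 + V)
(f(11, -1) + 1)*g(-6) = (1/(2*(-2 - 1)) + 1)/(-11 - 6) = ((1/2)/(-3) + 1)/(-17) = ((1/2)*(-1/3) + 1)*(-1/17) = (-1/6 + 1)*(-1/17) = (5/6)*(-1/17) = -5/102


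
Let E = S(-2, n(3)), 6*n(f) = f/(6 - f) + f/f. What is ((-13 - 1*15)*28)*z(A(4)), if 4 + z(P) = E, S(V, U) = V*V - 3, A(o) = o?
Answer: 2352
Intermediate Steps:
n(f) = ⅙ + f/(6*(6 - f)) (n(f) = (f/(6 - f) + f/f)/6 = (f/(6 - f) + 1)/6 = (1 + f/(6 - f))/6 = ⅙ + f/(6*(6 - f)))
S(V, U) = -3 + V² (S(V, U) = V² - 3 = -3 + V²)
E = 1 (E = -3 + (-2)² = -3 + 4 = 1)
z(P) = -3 (z(P) = -4 + 1 = -3)
((-13 - 1*15)*28)*z(A(4)) = ((-13 - 1*15)*28)*(-3) = ((-13 - 15)*28)*(-3) = -28*28*(-3) = -784*(-3) = 2352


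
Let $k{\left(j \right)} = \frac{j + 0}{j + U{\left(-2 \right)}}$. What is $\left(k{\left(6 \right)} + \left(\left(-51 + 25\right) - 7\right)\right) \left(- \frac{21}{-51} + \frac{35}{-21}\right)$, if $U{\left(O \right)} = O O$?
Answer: $\frac{3456}{85} \approx 40.659$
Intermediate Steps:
$U{\left(O \right)} = O^{2}$
$k{\left(j \right)} = \frac{j}{4 + j}$ ($k{\left(j \right)} = \frac{j + 0}{j + \left(-2\right)^{2}} = \frac{j}{j + 4} = \frac{j}{4 + j}$)
$\left(k{\left(6 \right)} + \left(\left(-51 + 25\right) - 7\right)\right) \left(- \frac{21}{-51} + \frac{35}{-21}\right) = \left(\frac{6}{4 + 6} + \left(\left(-51 + 25\right) - 7\right)\right) \left(- \frac{21}{-51} + \frac{35}{-21}\right) = \left(\frac{6}{10} - 33\right) \left(\left(-21\right) \left(- \frac{1}{51}\right) + 35 \left(- \frac{1}{21}\right)\right) = \left(6 \cdot \frac{1}{10} - 33\right) \left(\frac{7}{17} - \frac{5}{3}\right) = \left(\frac{3}{5} - 33\right) \left(- \frac{64}{51}\right) = \left(- \frac{162}{5}\right) \left(- \frac{64}{51}\right) = \frac{3456}{85}$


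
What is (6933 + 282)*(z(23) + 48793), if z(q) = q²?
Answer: 355858230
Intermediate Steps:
(6933 + 282)*(z(23) + 48793) = (6933 + 282)*(23² + 48793) = 7215*(529 + 48793) = 7215*49322 = 355858230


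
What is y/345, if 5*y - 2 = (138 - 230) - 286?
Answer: -376/1725 ≈ -0.21797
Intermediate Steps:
y = -376/5 (y = 2/5 + ((138 - 230) - 286)/5 = 2/5 + (-92 - 286)/5 = 2/5 + (1/5)*(-378) = 2/5 - 378/5 = -376/5 ≈ -75.200)
y/345 = -376/5/345 = -376/5*1/345 = -376/1725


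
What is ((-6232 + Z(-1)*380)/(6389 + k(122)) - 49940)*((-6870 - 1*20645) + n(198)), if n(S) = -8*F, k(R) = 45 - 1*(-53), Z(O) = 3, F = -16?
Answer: 8872453336464/6487 ≈ 1.3677e+9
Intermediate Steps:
k(R) = 98 (k(R) = 45 + 53 = 98)
n(S) = 128 (n(S) = -8*(-16) = 128)
((-6232 + Z(-1)*380)/(6389 + k(122)) - 49940)*((-6870 - 1*20645) + n(198)) = ((-6232 + 3*380)/(6389 + 98) - 49940)*((-6870 - 1*20645) + 128) = ((-6232 + 1140)/6487 - 49940)*((-6870 - 20645) + 128) = (-5092*1/6487 - 49940)*(-27515 + 128) = (-5092/6487 - 49940)*(-27387) = -323965872/6487*(-27387) = 8872453336464/6487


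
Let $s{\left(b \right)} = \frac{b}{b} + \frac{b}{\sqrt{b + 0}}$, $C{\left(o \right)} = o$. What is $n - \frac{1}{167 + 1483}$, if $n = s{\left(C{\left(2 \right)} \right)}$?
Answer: $\frac{1649}{1650} + \sqrt{2} \approx 2.4136$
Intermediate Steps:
$s{\left(b \right)} = 1 + \sqrt{b}$ ($s{\left(b \right)} = 1 + \frac{b}{\sqrt{b}} = 1 + \sqrt{b}$)
$n = 1 + \sqrt{2} \approx 2.4142$
$n - \frac{1}{167 + 1483} = \left(1 + \sqrt{2}\right) - \frac{1}{167 + 1483} = \left(1 + \sqrt{2}\right) - \frac{1}{1650} = \frac{1649}{1650} + \sqrt{2}$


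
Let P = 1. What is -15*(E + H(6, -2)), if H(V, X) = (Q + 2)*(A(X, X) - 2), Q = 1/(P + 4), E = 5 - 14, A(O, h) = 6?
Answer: 3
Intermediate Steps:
E = -9
Q = ⅕ (Q = 1/(1 + 4) = 1/5 = ⅕ ≈ 0.20000)
H(V, X) = 44/5 (H(V, X) = (⅕ + 2)*(6 - 2) = (11/5)*4 = 44/5)
-15*(E + H(6, -2)) = -15*(-9 + 44/5) = -15*(-⅕) = 3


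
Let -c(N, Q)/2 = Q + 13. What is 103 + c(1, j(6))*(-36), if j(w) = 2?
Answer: 1183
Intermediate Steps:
c(N, Q) = -26 - 2*Q (c(N, Q) = -2*(Q + 13) = -2*(13 + Q) = -26 - 2*Q)
103 + c(1, j(6))*(-36) = 103 + (-26 - 2*2)*(-36) = 103 + (-26 - 4)*(-36) = 103 - 30*(-36) = 103 + 1080 = 1183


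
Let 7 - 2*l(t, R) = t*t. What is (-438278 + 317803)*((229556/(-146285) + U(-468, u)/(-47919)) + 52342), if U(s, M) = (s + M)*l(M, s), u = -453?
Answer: -2835775024880881565/467322061 ≈ -6.0681e+9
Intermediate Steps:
l(t, R) = 7/2 - t**2/2 (l(t, R) = 7/2 - t*t/2 = 7/2 - t**2/2)
U(s, M) = (7/2 - M**2/2)*(M + s) (U(s, M) = (s + M)*(7/2 - M**2/2) = (M + s)*(7/2 - M**2/2) = (7/2 - M**2/2)*(M + s))
(-438278 + 317803)*((229556/(-146285) + U(-468, u)/(-47919)) + 52342) = (-438278 + 317803)*((229556/(-146285) - (-7 + (-453)**2)*(-453 - 468)/2/(-47919)) + 52342) = -120475*((229556*(-1/146285) - 1/2*(-7 + 205209)*(-921)*(-1/47919)) + 52342) = -120475*((-229556/146285 - 1/2*205202*(-921)*(-1/47919)) + 52342) = -120475*((-229556/146285 + 94495521*(-1/47919)) + 52342) = -120475*((-229556/146285 - 31498507/15973) + 52342) = -120475*(-4611425794483/2336610305 + 52342) = -120475*117691430789827/2336610305 = -2835775024880881565/467322061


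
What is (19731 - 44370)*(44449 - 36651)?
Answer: -192134922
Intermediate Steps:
(19731 - 44370)*(44449 - 36651) = -24639*7798 = -192134922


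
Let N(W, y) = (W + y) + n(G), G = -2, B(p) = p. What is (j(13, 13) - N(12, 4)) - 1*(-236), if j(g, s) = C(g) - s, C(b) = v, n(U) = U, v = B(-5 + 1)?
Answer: 205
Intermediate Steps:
v = -4 (v = -5 + 1 = -4)
C(b) = -4
N(W, y) = -2 + W + y (N(W, y) = (W + y) - 2 = -2 + W + y)
j(g, s) = -4 - s
(j(13, 13) - N(12, 4)) - 1*(-236) = ((-4 - 1*13) - (-2 + 12 + 4)) - 1*(-236) = ((-4 - 13) - 1*14) + 236 = (-17 - 14) + 236 = -31 + 236 = 205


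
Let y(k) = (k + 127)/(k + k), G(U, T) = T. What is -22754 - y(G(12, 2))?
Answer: -91145/4 ≈ -22786.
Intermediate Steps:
y(k) = (127 + k)/(2*k) (y(k) = (127 + k)/((2*k)) = (127 + k)*(1/(2*k)) = (127 + k)/(2*k))
-22754 - y(G(12, 2)) = -22754 - (127 + 2)/(2*2) = -22754 - 129/(2*2) = -22754 - 1*129/4 = -22754 - 129/4 = -91145/4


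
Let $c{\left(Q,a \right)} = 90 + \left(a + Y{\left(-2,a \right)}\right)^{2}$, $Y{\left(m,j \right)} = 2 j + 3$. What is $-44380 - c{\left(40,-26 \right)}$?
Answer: $-50095$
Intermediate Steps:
$Y{\left(m,j \right)} = 3 + 2 j$
$c{\left(Q,a \right)} = 90 + \left(3 + 3 a\right)^{2}$ ($c{\left(Q,a \right)} = 90 + \left(a + \left(3 + 2 a\right)\right)^{2} = 90 + \left(3 + 3 a\right)^{2}$)
$-44380 - c{\left(40,-26 \right)} = -44380 - \left(90 + 9 \left(1 - 26\right)^{2}\right) = -44380 - \left(90 + 9 \left(-25\right)^{2}\right) = -44380 - \left(90 + 9 \cdot 625\right) = -44380 - \left(90 + 5625\right) = -44380 - 5715 = -50095$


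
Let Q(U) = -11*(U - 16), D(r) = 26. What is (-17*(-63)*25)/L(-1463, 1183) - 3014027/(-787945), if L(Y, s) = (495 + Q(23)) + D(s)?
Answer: 7478485121/116615860 ≈ 64.129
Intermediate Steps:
Q(U) = 176 - 11*U (Q(U) = -11*(-16 + U) = 176 - 11*U)
L(Y, s) = 444 (L(Y, s) = (495 + (176 - 11*23)) + 26 = (495 + (176 - 253)) + 26 = (495 - 77) + 26 = 418 + 26 = 444)
(-17*(-63)*25)/L(-1463, 1183) - 3014027/(-787945) = (-17*(-63)*25)/444 - 3014027/(-787945) = (1071*25)*(1/444) - 3014027*(-1/787945) = 26775*(1/444) + 3014027/787945 = 8925/148 + 3014027/787945 = 7478485121/116615860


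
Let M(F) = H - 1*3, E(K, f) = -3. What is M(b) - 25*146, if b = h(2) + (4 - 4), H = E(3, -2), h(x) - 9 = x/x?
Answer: -3656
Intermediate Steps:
h(x) = 10 (h(x) = 9 + x/x = 9 + 1 = 10)
H = -3
b = 10 (b = 10 + (4 - 4) = 10 + 0 = 10)
M(F) = -6 (M(F) = -3 - 1*3 = -3 - 3 = -6)
M(b) - 25*146 = -6 - 25*146 = -6 - 3650 = -3656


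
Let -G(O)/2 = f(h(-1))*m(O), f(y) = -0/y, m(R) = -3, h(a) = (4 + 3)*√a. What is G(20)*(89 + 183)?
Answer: 0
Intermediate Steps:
h(a) = 7*√a
f(y) = 0 (f(y) = -3*0 = 0)
G(O) = 0 (G(O) = -0*(-3) = -2*0 = 0)
G(20)*(89 + 183) = 0*(89 + 183) = 0*272 = 0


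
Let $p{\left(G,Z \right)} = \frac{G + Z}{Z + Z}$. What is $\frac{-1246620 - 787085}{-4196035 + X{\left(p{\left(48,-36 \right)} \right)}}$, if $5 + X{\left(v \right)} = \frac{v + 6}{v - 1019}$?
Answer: $\frac{2487221215}{5131756927} \approx 0.48467$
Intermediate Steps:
$p{\left(G,Z \right)} = \frac{G + Z}{2 Z}$
$X{\left(v \right)} = -5 + \frac{6 + v}{-1019 + v}$ ($X{\left(v \right)} = -5 + \frac{v + 6}{v - 1019} = -5 + \frac{6 + v}{-1019 + v}$)
$\frac{-1246620 - 787085}{-4196035 + X{\left(p{\left(48,-36 \right)} \right)}} = \frac{-1246620 - 787085}{-4196035 + \frac{5101 - 4 \frac{48 - 36}{2 \left(-36\right)}}{-1019 + \frac{48 - 36}{2 \left(-36\right)}}} = - \frac{2033705}{-4196035 + \frac{5101 - 4 \cdot \frac{1}{2} \left(- \frac{1}{36}\right) 12}{-1019 + \frac{1}{2} \left(- \frac{1}{36}\right) 12}} = - \frac{2033705}{-4196035 + \frac{5101 - - \frac{2}{3}}{-1019 - \frac{1}{6}}} = - \frac{2033705}{-4196035 + \frac{5101 + \frac{2}{3}}{- \frac{6115}{6}}} = - \frac{2033705}{-4196035 - \frac{6122}{1223}} = - \frac{2033705}{- \frac{5131756927}{1223}} = \left(-2033705\right) \left(- \frac{1223}{5131756927}\right) = \frac{2487221215}{5131756927}$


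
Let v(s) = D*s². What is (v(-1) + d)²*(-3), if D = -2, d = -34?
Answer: -3888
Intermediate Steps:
v(s) = -2*s²
(v(-1) + d)²*(-3) = (-2*(-1)² - 34)²*(-3) = (-2*1 - 34)²*(-3) = (-2 - 34)²*(-3) = (-36)²*(-3) = 1296*(-3) = -3888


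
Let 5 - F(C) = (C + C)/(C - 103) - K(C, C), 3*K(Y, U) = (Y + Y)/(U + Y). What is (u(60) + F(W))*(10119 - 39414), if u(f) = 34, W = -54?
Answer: -177742530/157 ≈ -1.1321e+6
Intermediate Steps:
K(Y, U) = 2*Y/(3*(U + Y)) (K(Y, U) = ((Y + Y)/(U + Y))/3 = ((2*Y)/(U + Y))/3 = (2*Y/(U + Y))/3 = 2*Y/(3*(U + Y)))
F(C) = 16/3 - 2*C/(-103 + C) (F(C) = 5 - ((C + C)/(C - 103) - 2*C/(3*(C + C))) = 5 - ((2*C)/(-103 + C) - 2*C/(3*(2*C))) = 5 - (2*C/(-103 + C) - 2*C*1/(2*C)/3) = 5 - (2*C/(-103 + C) - 1*⅓) = 5 - (2*C/(-103 + C) - ⅓) = 5 - (-⅓ + 2*C/(-103 + C)) = 5 + (⅓ - 2*C/(-103 + C)) = 16/3 - 2*C/(-103 + C))
(u(60) + F(W))*(10119 - 39414) = (34 + 2*(-824 + 5*(-54))/(3*(-103 - 54)))*(10119 - 39414) = (34 + (⅔)*(-824 - 270)/(-157))*(-29295) = (34 + (⅔)*(-1/157)*(-1094))*(-29295) = (34 + 2188/471)*(-29295) = (18202/471)*(-29295) = -177742530/157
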